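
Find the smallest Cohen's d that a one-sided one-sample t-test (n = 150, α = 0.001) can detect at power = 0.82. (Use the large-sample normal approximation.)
d ≈ 0.33

Minimum detectable effect (one-sample t-test, normal approximation):
d = (z_α + z_β) / √n
d = (3.090 + 0.915) / √150
d = 4.006 / 12.247
d ≈ 0.33

By Cohen's convention (0.2 small / 0.5 medium / 0.8 large): small effect.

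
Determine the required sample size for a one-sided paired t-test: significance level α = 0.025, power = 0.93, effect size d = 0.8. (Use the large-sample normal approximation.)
n = 19 pairs

Sample size formula (paired t-test, normal approximation):
n = ((z_α + z_β) / d)²

z_α = 1.960 (for α = 0.025, one-sided)
z_β = 1.476 (for power = 0.93)
d = 0.8

n = ((1.960 + 1.476) / 0.8)²
n = (4.295)²
n ≈ 18.45
Round up to the next whole number: n = 19 pairs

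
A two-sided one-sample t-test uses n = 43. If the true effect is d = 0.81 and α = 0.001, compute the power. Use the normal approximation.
Power ≈ 0.98

Power calculation (one-sample t-test, normal approximation):
z_β = d · √n - z_{α/2}
z_β = 0.81 · √43 - 3.291
z_β = 0.81 · 6.557 - 3.291
z_β = 2.021

Power = Φ(z_β) = Φ(2.021) ≈ 0.978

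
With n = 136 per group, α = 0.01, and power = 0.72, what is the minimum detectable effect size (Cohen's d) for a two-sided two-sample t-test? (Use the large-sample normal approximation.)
d ≈ 0.38

Minimum detectable effect (two-sample t-test, normal approximation):
d = (z_{α/2} + z_β) / √(n/2)
d = (2.576 + 0.583) / √(136/2)
d = 3.159 / 8.246
d ≈ 0.38

By Cohen's convention (0.2 small / 0.5 medium / 0.8 large): small effect.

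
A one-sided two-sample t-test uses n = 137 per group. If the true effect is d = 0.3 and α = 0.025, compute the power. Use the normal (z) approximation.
Power ≈ 0.70

Power calculation (two-sample t-test, normal approximation):
z_β = d · √(n/2) - z_α
z_β = 0.3 · √(137/2) - 1.960
z_β = 0.3 · 8.276 - 1.960
z_β = 0.523

Power = Φ(z_β) = Φ(0.523) ≈ 0.700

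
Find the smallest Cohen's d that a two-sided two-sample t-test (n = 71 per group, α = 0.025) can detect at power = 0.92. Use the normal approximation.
d ≈ 0.61

Minimum detectable effect (two-sample t-test, normal approximation):
d = (z_{α/2} + z_β) / √(n/2)
d = (2.241 + 1.405) / √(71/2)
d = 3.646 / 5.958
d ≈ 0.61

By Cohen's convention (0.2 small / 0.5 medium / 0.8 large): medium effect.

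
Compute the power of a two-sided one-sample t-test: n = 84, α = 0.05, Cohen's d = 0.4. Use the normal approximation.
Power ≈ 0.96

Power calculation (one-sample t-test, normal approximation):
z_β = d · √n - z_{α/2}
z_β = 0.4 · √84 - 1.960
z_β = 0.4 · 9.165 - 1.960
z_β = 1.706

Power = Φ(z_β) = Φ(1.706) ≈ 0.956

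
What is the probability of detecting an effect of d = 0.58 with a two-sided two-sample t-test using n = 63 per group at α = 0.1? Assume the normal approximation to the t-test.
Power ≈ 0.95

Power calculation (two-sample t-test, normal approximation):
z_β = d · √(n/2) - z_{α/2}
z_β = 0.58 · √(63/2) - 1.645
z_β = 0.58 · 5.612 - 1.645
z_β = 1.610

Power = Φ(z_β) = Φ(1.610) ≈ 0.946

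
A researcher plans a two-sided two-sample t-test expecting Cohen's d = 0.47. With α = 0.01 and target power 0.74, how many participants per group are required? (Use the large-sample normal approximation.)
n = 94 per group

Sample size formula (two-sample t-test, normal approximation):
n = 2 · ((z_{α/2} + z_β) / d)²

z_{α/2} = 2.576 (for α = 0.01, two-sided)
z_β = 0.643 (for power = 0.74)
d = 0.47

n = 2 · ((2.576 + 0.643) / 0.47)²
n = 2 · (6.849)²
n ≈ 93.82
Round up to the next whole number: n = 94 per group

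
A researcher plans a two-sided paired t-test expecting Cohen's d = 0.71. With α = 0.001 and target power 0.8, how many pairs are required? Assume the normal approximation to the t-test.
n = 34 pairs

Sample size formula (paired t-test, normal approximation):
n = ((z_{α/2} + z_β) / d)²

z_{α/2} = 3.291 (for α = 0.001, two-sided)
z_β = 0.842 (for power = 0.8)
d = 0.71

n = ((3.291 + 0.842) / 0.71)²
n = (5.821)²
n ≈ 33.88
Round up to the next whole number: n = 34 pairs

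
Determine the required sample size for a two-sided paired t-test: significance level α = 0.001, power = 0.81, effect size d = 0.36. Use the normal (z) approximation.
n = 135 pairs

Sample size formula (paired t-test, normal approximation):
n = ((z_{α/2} + z_β) / d)²

z_{α/2} = 3.291 (for α = 0.001, two-sided)
z_β = 0.878 (for power = 0.81)
d = 0.36

n = ((3.291 + 0.878) / 0.36)²
n = (11.581)²
n ≈ 134.12
Round up to the next whole number: n = 135 pairs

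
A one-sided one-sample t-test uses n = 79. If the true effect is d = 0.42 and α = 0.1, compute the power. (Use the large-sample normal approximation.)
Power ≈ 0.99

Power calculation (one-sample t-test, normal approximation):
z_β = d · √n - z_α
z_β = 0.42 · √79 - 1.282
z_β = 0.42 · 8.888 - 1.282
z_β = 2.451

Power = Φ(z_β) = Φ(2.451) ≈ 0.993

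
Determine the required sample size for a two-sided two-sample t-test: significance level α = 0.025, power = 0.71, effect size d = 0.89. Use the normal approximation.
n = 20 per group

Sample size formula (two-sample t-test, normal approximation):
n = 2 · ((z_{α/2} + z_β) / d)²

z_{α/2} = 2.241 (for α = 0.025, two-sided)
z_β = 0.553 (for power = 0.71)
d = 0.89

n = 2 · ((2.241 + 0.553) / 0.89)²
n = 2 · (3.139)²
n ≈ 19.71
Round up to the next whole number: n = 20 per group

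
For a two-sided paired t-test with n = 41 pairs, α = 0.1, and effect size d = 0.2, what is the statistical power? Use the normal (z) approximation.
Power ≈ 0.36

Power calculation (paired t-test, normal approximation):
z_β = d · √n - z_{α/2}
z_β = 0.2 · √41 - 1.645
z_β = 0.2 · 6.403 - 1.645
z_β = -0.364

Power = Φ(z_β) = Φ(-0.364) ≈ 0.358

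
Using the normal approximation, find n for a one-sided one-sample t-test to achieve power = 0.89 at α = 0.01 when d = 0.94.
n = 15

Sample size formula (one-sample t-test, normal approximation):
n = ((z_α + z_β) / d)²

z_α = 2.326 (for α = 0.01, one-sided)
z_β = 1.227 (for power = 0.89)
d = 0.94

n = ((2.326 + 1.227) / 0.94)²
n = (3.780)²
n ≈ 14.29
Round up to the next whole number: n = 15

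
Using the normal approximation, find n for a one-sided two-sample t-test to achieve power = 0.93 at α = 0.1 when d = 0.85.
n = 22 per group

Sample size formula (two-sample t-test, normal approximation):
n = 2 · ((z_α + z_β) / d)²

z_α = 1.282 (for α = 0.1, one-sided)
z_β = 1.476 (for power = 0.93)
d = 0.85

n = 2 · ((1.282 + 1.476) / 0.85)²
n = 2 · (3.245)²
n ≈ 21.06
Round up to the next whole number: n = 22 per group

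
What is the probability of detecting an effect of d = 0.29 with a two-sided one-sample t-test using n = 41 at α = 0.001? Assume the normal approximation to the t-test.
Power ≈ 0.08

Power calculation (one-sample t-test, normal approximation):
z_β = d · √n - z_{α/2}
z_β = 0.29 · √41 - 3.291
z_β = 0.29 · 6.403 - 3.291
z_β = -1.434

Power = Φ(z_β) = Φ(-1.434) ≈ 0.076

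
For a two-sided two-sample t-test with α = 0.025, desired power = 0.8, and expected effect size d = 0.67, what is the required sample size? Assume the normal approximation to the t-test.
n = 43 per group

Sample size formula (two-sample t-test, normal approximation):
n = 2 · ((z_{α/2} + z_β) / d)²

z_{α/2} = 2.241 (for α = 0.025, two-sided)
z_β = 0.842 (for power = 0.8)
d = 0.67

n = 2 · ((2.241 + 0.842) / 0.67)²
n = 2 · (4.601)²
n ≈ 42.34
Round up to the next whole number: n = 43 per group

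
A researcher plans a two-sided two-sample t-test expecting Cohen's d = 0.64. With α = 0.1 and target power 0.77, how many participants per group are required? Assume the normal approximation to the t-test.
n = 28 per group

Sample size formula (two-sample t-test, normal approximation):
n = 2 · ((z_{α/2} + z_β) / d)²

z_{α/2} = 1.645 (for α = 0.1, two-sided)
z_β = 0.739 (for power = 0.77)
d = 0.64

n = 2 · ((1.645 + 0.739) / 0.64)²
n = 2 · (3.725)²
n ≈ 27.75
Round up to the next whole number: n = 28 per group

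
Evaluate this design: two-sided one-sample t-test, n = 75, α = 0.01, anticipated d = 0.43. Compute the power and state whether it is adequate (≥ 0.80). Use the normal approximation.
Power ≈ 0.87; the study is adequately powered (power ≥ 0.80)

Power calculation (one-sample t-test, normal approximation):
z_β = d · √n - z_{α/2}
z_β = 0.43 · √75 - 2.576
z_β = 0.43 · 8.660 - 2.576
z_β = 1.148

Power = Φ(z_β) = Φ(1.148) ≈ 0.875

Effect size d = 0.43 is small by Cohen's convention (0.2/0.5/0.8).

Threshold: power ≥ 0.80 is conventionally adequate.
Power ≈ 0.87 → the study is adequately powered (power ≥ 0.80).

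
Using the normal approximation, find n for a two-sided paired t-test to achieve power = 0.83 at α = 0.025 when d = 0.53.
n = 37 pairs

Sample size formula (paired t-test, normal approximation):
n = ((z_{α/2} + z_β) / d)²

z_{α/2} = 2.241 (for α = 0.025, two-sided)
z_β = 0.954 (for power = 0.83)
d = 0.53

n = ((2.241 + 0.954) / 0.53)²
n = (6.028)²
n ≈ 36.34
Round up to the next whole number: n = 37 pairs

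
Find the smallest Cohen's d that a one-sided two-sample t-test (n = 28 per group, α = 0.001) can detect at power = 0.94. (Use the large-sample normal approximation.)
d ≈ 1.24

Minimum detectable effect (two-sample t-test, normal approximation):
d = (z_α + z_β) / √(n/2)
d = (3.090 + 1.555) / √(28/2)
d = 4.645 / 3.742
d ≈ 1.24

By Cohen's convention (0.2 small / 0.5 medium / 0.8 large): large effect.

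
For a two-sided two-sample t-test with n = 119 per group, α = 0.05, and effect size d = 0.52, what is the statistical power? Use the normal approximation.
Power ≈ 0.98

Power calculation (two-sample t-test, normal approximation):
z_β = d · √(n/2) - z_{α/2}
z_β = 0.52 · √(119/2) - 1.960
z_β = 0.52 · 7.714 - 1.960
z_β = 2.051

Power = Φ(z_β) = Φ(2.051) ≈ 0.980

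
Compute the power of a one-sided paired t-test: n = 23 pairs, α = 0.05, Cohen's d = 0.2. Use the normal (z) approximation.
Power ≈ 0.25

Power calculation (paired t-test, normal approximation):
z_β = d · √n - z_α
z_β = 0.2 · √23 - 1.645
z_β = 0.2 · 4.796 - 1.645
z_β = -0.686

Power = Φ(z_β) = Φ(-0.686) ≈ 0.246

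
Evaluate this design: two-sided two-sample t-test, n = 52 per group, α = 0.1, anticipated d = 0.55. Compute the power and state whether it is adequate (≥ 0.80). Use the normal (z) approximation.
Power ≈ 0.88; the study is adequately powered (power ≥ 0.80)

Power calculation (two-sample t-test, normal approximation):
z_β = d · √(n/2) - z_{α/2}
z_β = 0.55 · √(52/2) - 1.645
z_β = 0.55 · 5.099 - 1.645
z_β = 1.160

Power = Φ(z_β) = Φ(1.160) ≈ 0.877

Effect size d = 0.55 is medium by Cohen's convention (0.2/0.5/0.8).

Threshold: power ≥ 0.80 is conventionally adequate.
Power ≈ 0.88 → the study is adequately powered (power ≥ 0.80).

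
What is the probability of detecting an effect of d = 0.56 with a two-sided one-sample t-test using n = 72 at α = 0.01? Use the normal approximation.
Power ≈ 0.99

Power calculation (one-sample t-test, normal approximation):
z_β = d · √n - z_{α/2}
z_β = 0.56 · √72 - 2.576
z_β = 0.56 · 8.485 - 2.576
z_β = 2.176

Power = Φ(z_β) = Φ(2.176) ≈ 0.985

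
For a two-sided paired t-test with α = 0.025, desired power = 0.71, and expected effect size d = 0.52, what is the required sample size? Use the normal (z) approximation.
n = 29 pairs

Sample size formula (paired t-test, normal approximation):
n = ((z_{α/2} + z_β) / d)²

z_{α/2} = 2.241 (for α = 0.025, two-sided)
z_β = 0.553 (for power = 0.71)
d = 0.52

n = ((2.241 + 0.553) / 0.52)²
n = (5.373)²
n ≈ 28.87
Round up to the next whole number: n = 29 pairs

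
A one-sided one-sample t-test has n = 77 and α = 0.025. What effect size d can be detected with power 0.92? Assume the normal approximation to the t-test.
d ≈ 0.38

Minimum detectable effect (one-sample t-test, normal approximation):
d = (z_α + z_β) / √n
d = (1.960 + 1.405) / √77
d = 3.365 / 8.775
d ≈ 0.38

By Cohen's convention (0.2 small / 0.5 medium / 0.8 large): small effect.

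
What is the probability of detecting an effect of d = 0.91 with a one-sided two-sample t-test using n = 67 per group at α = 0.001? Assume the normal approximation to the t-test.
Power ≈ 0.99

Power calculation (two-sample t-test, normal approximation):
z_β = d · √(n/2) - z_α
z_β = 0.91 · √(67/2) - 3.090
z_β = 0.91 · 5.788 - 3.090
z_β = 2.177

Power = Φ(z_β) = Φ(2.177) ≈ 0.985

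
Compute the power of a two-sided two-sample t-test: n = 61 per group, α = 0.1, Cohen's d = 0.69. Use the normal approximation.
Power ≈ 0.98

Power calculation (two-sample t-test, normal approximation):
z_β = d · √(n/2) - z_{α/2}
z_β = 0.69 · √(61/2) - 1.645
z_β = 0.69 · 5.523 - 1.645
z_β = 2.166

Power = Φ(z_β) = Φ(2.166) ≈ 0.985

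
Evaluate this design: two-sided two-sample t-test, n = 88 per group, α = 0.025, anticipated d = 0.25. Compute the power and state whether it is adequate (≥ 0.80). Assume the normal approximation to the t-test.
Power ≈ 0.28; the study is underpowered (power < 0.80)

Power calculation (two-sample t-test, normal approximation):
z_β = d · √(n/2) - z_{α/2}
z_β = 0.25 · √(88/2) - 2.241
z_β = 0.25 · 6.633 - 2.241
z_β = -0.583

Power = Φ(z_β) = Φ(-0.583) ≈ 0.280

Effect size d = 0.25 is small by Cohen's convention (0.2/0.5/0.8).

Threshold: power ≥ 0.80 is conventionally adequate.
Power ≈ 0.28 → the study is underpowered (power < 0.80).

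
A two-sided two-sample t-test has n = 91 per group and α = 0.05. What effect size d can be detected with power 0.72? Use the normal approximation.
d ≈ 0.38

Minimum detectable effect (two-sample t-test, normal approximation):
d = (z_{α/2} + z_β) / √(n/2)
d = (1.960 + 0.583) / √(91/2)
d = 2.543 / 6.745
d ≈ 0.38

By Cohen's convention (0.2 small / 0.5 medium / 0.8 large): small effect.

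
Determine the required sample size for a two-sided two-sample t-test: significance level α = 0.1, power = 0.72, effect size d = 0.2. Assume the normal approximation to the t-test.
n = 249 per group

Sample size formula (two-sample t-test, normal approximation):
n = 2 · ((z_{α/2} + z_β) / d)²

z_{α/2} = 1.645 (for α = 0.1, two-sided)
z_β = 0.583 (for power = 0.72)
d = 0.2

n = 2 · ((1.645 + 0.583) / 0.2)²
n = 2 · (11.140)²
n ≈ 248.20
Round up to the next whole number: n = 249 per group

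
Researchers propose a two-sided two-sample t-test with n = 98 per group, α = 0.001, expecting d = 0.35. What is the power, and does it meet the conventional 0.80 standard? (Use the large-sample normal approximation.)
Power ≈ 0.20; the study is underpowered (power < 0.80)

Power calculation (two-sample t-test, normal approximation):
z_β = d · √(n/2) - z_{α/2}
z_β = 0.35 · √(98/2) - 3.291
z_β = 0.35 · 7.000 - 3.291
z_β = -0.841

Power = Φ(z_β) = Φ(-0.841) ≈ 0.200

Effect size d = 0.35 is small by Cohen's convention (0.2/0.5/0.8).

Threshold: power ≥ 0.80 is conventionally adequate.
Power ≈ 0.20 → the study is underpowered (power < 0.80).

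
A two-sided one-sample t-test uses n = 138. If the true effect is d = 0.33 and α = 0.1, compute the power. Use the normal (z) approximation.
Power ≈ 0.99

Power calculation (one-sample t-test, normal approximation):
z_β = d · √n - z_{α/2}
z_β = 0.33 · √138 - 1.645
z_β = 0.33 · 11.747 - 1.645
z_β = 2.232

Power = Φ(z_β) = Φ(2.232) ≈ 0.987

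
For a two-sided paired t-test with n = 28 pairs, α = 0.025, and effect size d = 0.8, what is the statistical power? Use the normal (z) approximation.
Power ≈ 0.98

Power calculation (paired t-test, normal approximation):
z_β = d · √n - z_{α/2}
z_β = 0.8 · √28 - 2.241
z_β = 0.8 · 5.292 - 2.241
z_β = 1.992

Power = Φ(z_β) = Φ(1.992) ≈ 0.977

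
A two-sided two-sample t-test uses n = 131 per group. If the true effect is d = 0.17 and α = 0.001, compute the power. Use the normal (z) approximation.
Power ≈ 0.03

Power calculation (two-sample t-test, normal approximation):
z_β = d · √(n/2) - z_{α/2}
z_β = 0.17 · √(131/2) - 3.291
z_β = 0.17 · 8.093 - 3.291
z_β = -1.915

Power = Φ(z_β) = Φ(-1.915) ≈ 0.028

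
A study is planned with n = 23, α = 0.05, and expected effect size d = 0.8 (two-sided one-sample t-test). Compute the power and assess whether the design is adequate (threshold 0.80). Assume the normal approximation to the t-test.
Power ≈ 0.97; the study is adequately powered (power ≥ 0.80)

Power calculation (one-sample t-test, normal approximation):
z_β = d · √n - z_{α/2}
z_β = 0.8 · √23 - 1.960
z_β = 0.8 · 4.796 - 1.960
z_β = 1.877

Power = Φ(z_β) = Φ(1.877) ≈ 0.970

Effect size d = 0.8 is large by Cohen's convention (0.2/0.5/0.8).

Threshold: power ≥ 0.80 is conventionally adequate.
Power ≈ 0.97 → the study is adequately powered (power ≥ 0.80).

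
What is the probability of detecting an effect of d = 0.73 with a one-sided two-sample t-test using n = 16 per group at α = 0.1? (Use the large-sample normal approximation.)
Power ≈ 0.78

Power calculation (two-sample t-test, normal approximation):
z_β = d · √(n/2) - z_α
z_β = 0.73 · √(16/2) - 1.282
z_β = 0.73 · 2.828 - 1.282
z_β = 0.783

Power = Φ(z_β) = Φ(0.783) ≈ 0.783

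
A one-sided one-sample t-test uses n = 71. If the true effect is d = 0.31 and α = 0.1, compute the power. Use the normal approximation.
Power ≈ 0.91

Power calculation (one-sample t-test, normal approximation):
z_β = d · √n - z_α
z_β = 0.31 · √71 - 1.282
z_β = 0.31 · 8.426 - 1.282
z_β = 1.331

Power = Φ(z_β) = Φ(1.331) ≈ 0.908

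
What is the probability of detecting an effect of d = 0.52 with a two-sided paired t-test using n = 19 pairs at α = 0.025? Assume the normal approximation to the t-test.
Power ≈ 0.51

Power calculation (paired t-test, normal approximation):
z_β = d · √n - z_{α/2}
z_β = 0.52 · √19 - 2.241
z_β = 0.52 · 4.359 - 2.241
z_β = 0.025

Power = Φ(z_β) = Φ(0.025) ≈ 0.510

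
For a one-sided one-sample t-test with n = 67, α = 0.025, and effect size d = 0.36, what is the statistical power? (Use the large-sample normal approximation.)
Power ≈ 0.84

Power calculation (one-sample t-test, normal approximation):
z_β = d · √n - z_α
z_β = 0.36 · √67 - 1.960
z_β = 0.36 · 8.185 - 1.960
z_β = 0.987

Power = Φ(z_β) = Φ(0.987) ≈ 0.838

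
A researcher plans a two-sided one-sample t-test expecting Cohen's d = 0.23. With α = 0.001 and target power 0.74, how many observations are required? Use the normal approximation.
n = 293

Sample size formula (one-sample t-test, normal approximation):
n = ((z_{α/2} + z_β) / d)²

z_{α/2} = 3.291 (for α = 0.001, two-sided)
z_β = 0.643 (for power = 0.74)
d = 0.23

n = ((3.291 + 0.643) / 0.23)²
n = (17.104)²
n ≈ 292.55
Round up to the next whole number: n = 293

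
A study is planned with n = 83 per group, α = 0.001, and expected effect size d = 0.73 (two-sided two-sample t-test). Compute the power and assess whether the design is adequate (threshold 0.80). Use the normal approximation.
Power ≈ 0.92; the study is adequately powered (power ≥ 0.80)

Power calculation (two-sample t-test, normal approximation):
z_β = d · √(n/2) - z_{α/2}
z_β = 0.73 · √(83/2) - 3.291
z_β = 0.73 · 6.442 - 3.291
z_β = 1.412

Power = Φ(z_β) = Φ(1.412) ≈ 0.921

Effect size d = 0.73 is medium by Cohen's convention (0.2/0.5/0.8).

Threshold: power ≥ 0.80 is conventionally adequate.
Power ≈ 0.92 → the study is adequately powered (power ≥ 0.80).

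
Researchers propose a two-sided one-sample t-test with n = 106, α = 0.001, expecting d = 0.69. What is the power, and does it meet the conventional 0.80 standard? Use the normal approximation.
Power ≈ 1.00; the study is adequately powered (power ≥ 0.80)

Power calculation (one-sample t-test, normal approximation):
z_β = d · √n - z_{α/2}
z_β = 0.69 · √106 - 3.291
z_β = 0.69 · 10.296 - 3.291
z_β = 3.813

Power = Φ(z_β) = Φ(3.813) ≈ 1.000

Effect size d = 0.69 is medium by Cohen's convention (0.2/0.5/0.8).

Threshold: power ≥ 0.80 is conventionally adequate.
Power ≈ 1.00 → the study is adequately powered (power ≥ 0.80).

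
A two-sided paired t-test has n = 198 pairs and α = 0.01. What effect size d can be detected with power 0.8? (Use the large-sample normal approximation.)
d ≈ 0.24

Minimum detectable effect (paired t-test, normal approximation):
d = (z_{α/2} + z_β) / √n
d = (2.576 + 0.842) / √198
d = 3.417 / 14.071
d ≈ 0.24

By Cohen's convention (0.2 small / 0.5 medium / 0.8 large): small effect.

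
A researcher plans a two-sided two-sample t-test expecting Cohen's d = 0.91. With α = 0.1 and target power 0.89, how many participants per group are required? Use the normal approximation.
n = 20 per group

Sample size formula (two-sample t-test, normal approximation):
n = 2 · ((z_{α/2} + z_β) / d)²

z_{α/2} = 1.645 (for α = 0.1, two-sided)
z_β = 1.227 (for power = 0.89)
d = 0.91

n = 2 · ((1.645 + 1.227) / 0.91)²
n = 2 · (3.156)²
n ≈ 19.92
Round up to the next whole number: n = 20 per group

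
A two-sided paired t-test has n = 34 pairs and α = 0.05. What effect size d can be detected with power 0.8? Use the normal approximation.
d ≈ 0.48

Minimum detectable effect (paired t-test, normal approximation):
d = (z_{α/2} + z_β) / √n
d = (1.960 + 0.842) / √34
d = 2.802 / 5.831
d ≈ 0.48

By Cohen's convention (0.2 small / 0.5 medium / 0.8 large): small effect.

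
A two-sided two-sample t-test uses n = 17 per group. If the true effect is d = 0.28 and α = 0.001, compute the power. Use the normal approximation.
Power ≈ 0.01

Power calculation (two-sample t-test, normal approximation):
z_β = d · √(n/2) - z_{α/2}
z_β = 0.28 · √(17/2) - 3.291
z_β = 0.28 · 2.915 - 3.291
z_β = -2.474

Power = Φ(z_β) = Φ(-2.474) ≈ 0.007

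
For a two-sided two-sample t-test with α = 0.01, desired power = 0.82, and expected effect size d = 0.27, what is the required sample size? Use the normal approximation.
n = 335 per group

Sample size formula (two-sample t-test, normal approximation):
n = 2 · ((z_{α/2} + z_β) / d)²

z_{α/2} = 2.576 (for α = 0.01, two-sided)
z_β = 0.915 (for power = 0.82)
d = 0.27

n = 2 · ((2.576 + 0.915) / 0.27)²
n = 2 · (12.930)²
n ≈ 334.37
Round up to the next whole number: n = 335 per group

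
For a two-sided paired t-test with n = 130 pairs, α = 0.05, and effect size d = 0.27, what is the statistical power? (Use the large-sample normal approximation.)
Power ≈ 0.87

Power calculation (paired t-test, normal approximation):
z_β = d · √n - z_{α/2}
z_β = 0.27 · √130 - 1.960
z_β = 0.27 · 11.402 - 1.960
z_β = 1.119

Power = Φ(z_β) = Φ(1.119) ≈ 0.868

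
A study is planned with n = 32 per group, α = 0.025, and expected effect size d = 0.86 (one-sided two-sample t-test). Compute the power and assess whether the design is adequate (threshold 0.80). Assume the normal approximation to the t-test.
Power ≈ 0.93; the study is adequately powered (power ≥ 0.80)

Power calculation (two-sample t-test, normal approximation):
z_β = d · √(n/2) - z_α
z_β = 0.86 · √(32/2) - 1.960
z_β = 0.86 · 4.000 - 1.960
z_β = 1.480

Power = Φ(z_β) = Φ(1.480) ≈ 0.931

Effect size d = 0.86 is large by Cohen's convention (0.2/0.5/0.8).

Threshold: power ≥ 0.80 is conventionally adequate.
Power ≈ 0.93 → the study is adequately powered (power ≥ 0.80).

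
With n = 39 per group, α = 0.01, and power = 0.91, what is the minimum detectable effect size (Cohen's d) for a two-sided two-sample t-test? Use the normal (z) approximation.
d ≈ 0.89

Minimum detectable effect (two-sample t-test, normal approximation):
d = (z_{α/2} + z_β) / √(n/2)
d = (2.576 + 1.341) / √(39/2)
d = 3.917 / 4.416
d ≈ 0.89

By Cohen's convention (0.2 small / 0.5 medium / 0.8 large): large effect.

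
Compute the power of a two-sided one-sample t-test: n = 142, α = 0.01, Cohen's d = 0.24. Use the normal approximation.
Power ≈ 0.61

Power calculation (one-sample t-test, normal approximation):
z_β = d · √n - z_{α/2}
z_β = 0.24 · √142 - 2.576
z_β = 0.24 · 11.916 - 2.576
z_β = 0.284

Power = Φ(z_β) = Φ(0.284) ≈ 0.612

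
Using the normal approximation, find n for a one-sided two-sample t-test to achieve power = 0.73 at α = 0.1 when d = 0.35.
n = 59 per group

Sample size formula (two-sample t-test, normal approximation):
n = 2 · ((z_α + z_β) / d)²

z_α = 1.282 (for α = 0.1, one-sided)
z_β = 0.613 (for power = 0.73)
d = 0.35

n = 2 · ((1.282 + 0.613) / 0.35)²
n = 2 · (5.414)²
n ≈ 58.62
Round up to the next whole number: n = 59 per group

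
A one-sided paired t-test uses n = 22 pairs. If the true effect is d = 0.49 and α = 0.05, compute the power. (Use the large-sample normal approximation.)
Power ≈ 0.74

Power calculation (paired t-test, normal approximation):
z_β = d · √n - z_α
z_β = 0.49 · √22 - 1.645
z_β = 0.49 · 4.690 - 1.645
z_β = 0.653

Power = Φ(z_β) = Φ(0.653) ≈ 0.743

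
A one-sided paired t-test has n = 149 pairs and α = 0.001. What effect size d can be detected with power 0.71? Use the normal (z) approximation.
d ≈ 0.30

Minimum detectable effect (paired t-test, normal approximation):
d = (z_α + z_β) / √n
d = (3.090 + 0.553) / √149
d = 3.644 / 12.207
d ≈ 0.30

By Cohen's convention (0.2 small / 0.5 medium / 0.8 large): small effect.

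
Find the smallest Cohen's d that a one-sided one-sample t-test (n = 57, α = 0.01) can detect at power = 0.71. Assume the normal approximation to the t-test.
d ≈ 0.38

Minimum detectable effect (one-sample t-test, normal approximation):
d = (z_α + z_β) / √n
d = (2.326 + 0.553) / √57
d = 2.880 / 7.550
d ≈ 0.38

By Cohen's convention (0.2 small / 0.5 medium / 0.8 large): small effect.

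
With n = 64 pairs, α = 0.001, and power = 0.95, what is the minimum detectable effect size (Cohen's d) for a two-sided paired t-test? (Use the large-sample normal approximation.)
d ≈ 0.62

Minimum detectable effect (paired t-test, normal approximation):
d = (z_{α/2} + z_β) / √n
d = (3.291 + 1.645) / √64
d = 4.935 / 8.000
d ≈ 0.62

By Cohen's convention (0.2 small / 0.5 medium / 0.8 large): medium effect.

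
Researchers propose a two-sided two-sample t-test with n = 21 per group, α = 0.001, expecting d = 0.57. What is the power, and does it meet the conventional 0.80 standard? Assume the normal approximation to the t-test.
Power ≈ 0.07; the study is underpowered (power < 0.80)

Power calculation (two-sample t-test, normal approximation):
z_β = d · √(n/2) - z_{α/2}
z_β = 0.57 · √(21/2) - 3.291
z_β = 0.57 · 3.240 - 3.291
z_β = -1.444

Power = Φ(z_β) = Φ(-1.444) ≈ 0.074

Effect size d = 0.57 is medium by Cohen's convention (0.2/0.5/0.8).

Threshold: power ≥ 0.80 is conventionally adequate.
Power ≈ 0.07 → the study is underpowered (power < 0.80).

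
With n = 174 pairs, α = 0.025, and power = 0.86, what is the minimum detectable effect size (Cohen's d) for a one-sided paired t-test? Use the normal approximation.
d ≈ 0.23

Minimum detectable effect (paired t-test, normal approximation):
d = (z_α + z_β) / √n
d = (1.960 + 1.080) / √174
d = 3.040 / 13.191
d ≈ 0.23

By Cohen's convention (0.2 small / 0.5 medium / 0.8 large): small effect.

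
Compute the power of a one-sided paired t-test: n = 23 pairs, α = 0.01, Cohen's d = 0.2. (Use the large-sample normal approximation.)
Power ≈ 0.09

Power calculation (paired t-test, normal approximation):
z_β = d · √n - z_α
z_β = 0.2 · √23 - 2.326
z_β = 0.2 · 4.796 - 2.326
z_β = -1.367

Power = Φ(z_β) = Φ(-1.367) ≈ 0.086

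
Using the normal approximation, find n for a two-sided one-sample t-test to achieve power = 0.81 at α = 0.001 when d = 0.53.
n = 62

Sample size formula (one-sample t-test, normal approximation):
n = ((z_{α/2} + z_β) / d)²

z_{α/2} = 3.291 (for α = 0.001, two-sided)
z_β = 0.878 (for power = 0.81)
d = 0.53

n = ((3.291 + 0.878) / 0.53)²
n = (7.866)²
n ≈ 61.87
Round up to the next whole number: n = 62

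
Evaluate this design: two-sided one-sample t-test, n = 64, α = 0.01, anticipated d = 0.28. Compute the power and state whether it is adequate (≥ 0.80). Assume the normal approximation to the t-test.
Power ≈ 0.37; the study is underpowered (power < 0.80)

Power calculation (one-sample t-test, normal approximation):
z_β = d · √n - z_{α/2}
z_β = 0.28 · √64 - 2.576
z_β = 0.28 · 8.000 - 2.576
z_β = -0.336

Power = Φ(z_β) = Φ(-0.336) ≈ 0.368

Effect size d = 0.28 is small by Cohen's convention (0.2/0.5/0.8).

Threshold: power ≥ 0.80 is conventionally adequate.
Power ≈ 0.37 → the study is underpowered (power < 0.80).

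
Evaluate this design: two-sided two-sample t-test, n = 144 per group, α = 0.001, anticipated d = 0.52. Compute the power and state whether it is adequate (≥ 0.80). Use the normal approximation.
Power ≈ 0.87; the study is adequately powered (power ≥ 0.80)

Power calculation (two-sample t-test, normal approximation):
z_β = d · √(n/2) - z_{α/2}
z_β = 0.52 · √(144/2) - 3.291
z_β = 0.52 · 8.485 - 3.291
z_β = 1.122

Power = Φ(z_β) = Φ(1.122) ≈ 0.869

Effect size d = 0.52 is medium by Cohen's convention (0.2/0.5/0.8).

Threshold: power ≥ 0.80 is conventionally adequate.
Power ≈ 0.87 → the study is adequately powered (power ≥ 0.80).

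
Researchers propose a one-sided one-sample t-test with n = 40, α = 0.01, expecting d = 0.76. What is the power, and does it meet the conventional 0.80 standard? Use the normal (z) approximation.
Power ≈ 0.99; the study is adequately powered (power ≥ 0.80)

Power calculation (one-sample t-test, normal approximation):
z_β = d · √n - z_α
z_β = 0.76 · √40 - 2.326
z_β = 0.76 · 6.325 - 2.326
z_β = 2.480

Power = Φ(z_β) = Φ(2.480) ≈ 0.993

Effect size d = 0.76 is medium by Cohen's convention (0.2/0.5/0.8).

Threshold: power ≥ 0.80 is conventionally adequate.
Power ≈ 0.99 → the study is adequately powered (power ≥ 0.80).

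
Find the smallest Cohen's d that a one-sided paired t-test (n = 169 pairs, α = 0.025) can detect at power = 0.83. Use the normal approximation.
d ≈ 0.22

Minimum detectable effect (paired t-test, normal approximation):
d = (z_α + z_β) / √n
d = (1.960 + 0.954) / √169
d = 2.914 / 13.000
d ≈ 0.22

By Cohen's convention (0.2 small / 0.5 medium / 0.8 large): small effect.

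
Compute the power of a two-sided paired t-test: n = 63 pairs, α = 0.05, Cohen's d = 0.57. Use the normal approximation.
Power ≈ 0.99

Power calculation (paired t-test, normal approximation):
z_β = d · √n - z_{α/2}
z_β = 0.57 · √63 - 1.960
z_β = 0.57 · 7.937 - 1.960
z_β = 2.564

Power = Φ(z_β) = Φ(2.564) ≈ 0.995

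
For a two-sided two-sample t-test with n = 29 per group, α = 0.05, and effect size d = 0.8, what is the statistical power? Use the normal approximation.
Power ≈ 0.86

Power calculation (two-sample t-test, normal approximation):
z_β = d · √(n/2) - z_{α/2}
z_β = 0.8 · √(29/2) - 1.960
z_β = 0.8 · 3.808 - 1.960
z_β = 1.086

Power = Φ(z_β) = Φ(1.086) ≈ 0.861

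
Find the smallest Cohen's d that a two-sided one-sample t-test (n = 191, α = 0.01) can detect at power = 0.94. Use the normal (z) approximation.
d ≈ 0.30

Minimum detectable effect (one-sample t-test, normal approximation):
d = (z_{α/2} + z_β) / √n
d = (2.576 + 1.555) / √191
d = 4.131 / 13.820
d ≈ 0.30

By Cohen's convention (0.2 small / 0.5 medium / 0.8 large): small effect.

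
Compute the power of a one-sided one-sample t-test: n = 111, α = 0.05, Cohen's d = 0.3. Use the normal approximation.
Power ≈ 0.94

Power calculation (one-sample t-test, normal approximation):
z_β = d · √n - z_α
z_β = 0.3 · √111 - 1.645
z_β = 0.3 · 10.536 - 1.645
z_β = 1.516

Power = Φ(z_β) = Φ(1.516) ≈ 0.935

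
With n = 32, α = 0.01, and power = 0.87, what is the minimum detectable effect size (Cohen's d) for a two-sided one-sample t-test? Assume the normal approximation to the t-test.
d ≈ 0.65

Minimum detectable effect (one-sample t-test, normal approximation):
d = (z_{α/2} + z_β) / √n
d = (2.576 + 1.126) / √32
d = 3.702 / 5.657
d ≈ 0.65

By Cohen's convention (0.2 small / 0.5 medium / 0.8 large): medium effect.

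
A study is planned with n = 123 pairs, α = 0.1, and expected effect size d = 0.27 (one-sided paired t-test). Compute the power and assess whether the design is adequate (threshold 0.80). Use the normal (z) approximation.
Power ≈ 0.96; the study is adequately powered (power ≥ 0.80)

Power calculation (paired t-test, normal approximation):
z_β = d · √n - z_α
z_β = 0.27 · √123 - 1.282
z_β = 0.27 · 11.091 - 1.282
z_β = 1.713

Power = Φ(z_β) = Φ(1.713) ≈ 0.957

Effect size d = 0.27 is small by Cohen's convention (0.2/0.5/0.8).

Threshold: power ≥ 0.80 is conventionally adequate.
Power ≈ 0.96 → the study is adequately powered (power ≥ 0.80).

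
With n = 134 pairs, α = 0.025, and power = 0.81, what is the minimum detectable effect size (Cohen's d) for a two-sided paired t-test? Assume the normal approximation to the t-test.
d ≈ 0.27

Minimum detectable effect (paired t-test, normal approximation):
d = (z_{α/2} + z_β) / √n
d = (2.241 + 0.878) / √134
d = 3.119 / 11.576
d ≈ 0.27

By Cohen's convention (0.2 small / 0.5 medium / 0.8 large): small effect.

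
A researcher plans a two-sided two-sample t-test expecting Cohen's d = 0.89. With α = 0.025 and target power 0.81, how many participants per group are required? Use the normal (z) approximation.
n = 25 per group

Sample size formula (two-sample t-test, normal approximation):
n = 2 · ((z_{α/2} + z_β) / d)²

z_{α/2} = 2.241 (for α = 0.025, two-sided)
z_β = 0.878 (for power = 0.81)
d = 0.89

n = 2 · ((2.241 + 0.878) / 0.89)²
n = 2 · (3.504)²
n ≈ 24.56
Round up to the next whole number: n = 25 per group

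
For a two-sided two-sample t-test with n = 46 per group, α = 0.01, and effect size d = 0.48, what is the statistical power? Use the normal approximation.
Power ≈ 0.39

Power calculation (two-sample t-test, normal approximation):
z_β = d · √(n/2) - z_{α/2}
z_β = 0.48 · √(46/2) - 2.576
z_β = 0.48 · 4.796 - 2.576
z_β = -0.274

Power = Φ(z_β) = Φ(-0.274) ≈ 0.392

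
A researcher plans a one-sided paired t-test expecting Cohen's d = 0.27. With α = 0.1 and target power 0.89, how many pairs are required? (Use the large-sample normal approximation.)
n = 87 pairs

Sample size formula (paired t-test, normal approximation):
n = ((z_α + z_β) / d)²

z_α = 1.282 (for α = 0.1, one-sided)
z_β = 1.227 (for power = 0.89)
d = 0.27

n = ((1.282 + 1.227) / 0.27)²
n = (9.293)²
n ≈ 86.36
Round up to the next whole number: n = 87 pairs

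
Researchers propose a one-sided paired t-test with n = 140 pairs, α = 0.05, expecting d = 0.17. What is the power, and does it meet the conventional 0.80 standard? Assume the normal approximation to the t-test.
Power ≈ 0.64; the study is underpowered (power < 0.80)

Power calculation (paired t-test, normal approximation):
z_β = d · √n - z_α
z_β = 0.17 · √140 - 1.645
z_β = 0.17 · 11.832 - 1.645
z_β = 0.367

Power = Φ(z_β) = Φ(0.367) ≈ 0.643

Effect size d = 0.17 is very small by Cohen's convention (0.2/0.5/0.8).

Threshold: power ≥ 0.80 is conventionally adequate.
Power ≈ 0.64 → the study is underpowered (power < 0.80).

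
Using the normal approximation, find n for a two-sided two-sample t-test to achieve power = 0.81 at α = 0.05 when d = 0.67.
n = 36 per group

Sample size formula (two-sample t-test, normal approximation):
n = 2 · ((z_{α/2} + z_β) / d)²

z_{α/2} = 1.960 (for α = 0.05, two-sided)
z_β = 0.878 (for power = 0.81)
d = 0.67

n = 2 · ((1.960 + 0.878) / 0.67)²
n = 2 · (4.236)²
n ≈ 35.89
Round up to the next whole number: n = 36 per group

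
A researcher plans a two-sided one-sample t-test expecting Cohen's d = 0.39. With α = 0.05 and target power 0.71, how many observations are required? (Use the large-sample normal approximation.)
n = 42

Sample size formula (one-sample t-test, normal approximation):
n = ((z_{α/2} + z_β) / d)²

z_{α/2} = 1.960 (for α = 0.05, two-sided)
z_β = 0.553 (for power = 0.71)
d = 0.39

n = ((1.960 + 0.553) / 0.39)²
n = (6.444)²
n ≈ 41.53
Round up to the next whole number: n = 42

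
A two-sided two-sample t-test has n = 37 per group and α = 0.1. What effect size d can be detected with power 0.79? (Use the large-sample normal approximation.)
d ≈ 0.57

Minimum detectable effect (two-sample t-test, normal approximation):
d = (z_{α/2} + z_β) / √(n/2)
d = (1.645 + 0.806) / √(37/2)
d = 2.451 / 4.301
d ≈ 0.57

By Cohen's convention (0.2 small / 0.5 medium / 0.8 large): medium effect.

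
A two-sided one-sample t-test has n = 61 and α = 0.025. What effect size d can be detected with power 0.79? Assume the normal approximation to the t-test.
d ≈ 0.39

Minimum detectable effect (one-sample t-test, normal approximation):
d = (z_{α/2} + z_β) / √n
d = (2.241 + 0.806) / √61
d = 3.048 / 7.810
d ≈ 0.39

By Cohen's convention (0.2 small / 0.5 medium / 0.8 large): small effect.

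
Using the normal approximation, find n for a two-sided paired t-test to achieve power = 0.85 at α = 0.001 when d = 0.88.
n = 25 pairs

Sample size formula (paired t-test, normal approximation):
n = ((z_{α/2} + z_β) / d)²

z_{α/2} = 3.291 (for α = 0.001, two-sided)
z_β = 1.036 (for power = 0.85)
d = 0.88

n = ((3.291 + 1.036) / 0.88)²
n = (4.917)²
n ≈ 24.18
Round up to the next whole number: n = 25 pairs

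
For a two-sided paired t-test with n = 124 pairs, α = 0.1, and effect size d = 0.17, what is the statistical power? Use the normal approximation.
Power ≈ 0.60

Power calculation (paired t-test, normal approximation):
z_β = d · √n - z_{α/2}
z_β = 0.17 · √124 - 1.645
z_β = 0.17 · 11.136 - 1.645
z_β = 0.248

Power = Φ(z_β) = Φ(0.248) ≈ 0.598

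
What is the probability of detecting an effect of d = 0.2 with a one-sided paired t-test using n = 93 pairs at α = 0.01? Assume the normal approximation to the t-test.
Power ≈ 0.35

Power calculation (paired t-test, normal approximation):
z_β = d · √n - z_α
z_β = 0.2 · √93 - 2.326
z_β = 0.2 · 9.644 - 2.326
z_β = -0.398

Power = Φ(z_β) = Φ(-0.398) ≈ 0.345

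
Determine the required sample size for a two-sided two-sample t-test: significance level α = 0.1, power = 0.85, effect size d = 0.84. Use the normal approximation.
n = 21 per group

Sample size formula (two-sample t-test, normal approximation):
n = 2 · ((z_{α/2} + z_β) / d)²

z_{α/2} = 1.645 (for α = 0.1, two-sided)
z_β = 1.036 (for power = 0.85)
d = 0.84

n = 2 · ((1.645 + 1.036) / 0.84)²
n = 2 · (3.192)²
n ≈ 20.38
Round up to the next whole number: n = 21 per group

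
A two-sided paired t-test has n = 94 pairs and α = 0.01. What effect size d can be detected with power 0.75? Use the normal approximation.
d ≈ 0.34

Minimum detectable effect (paired t-test, normal approximation):
d = (z_{α/2} + z_β) / √n
d = (2.576 + 0.674) / √94
d = 3.250 / 9.695
d ≈ 0.34

By Cohen's convention (0.2 small / 0.5 medium / 0.8 large): small effect.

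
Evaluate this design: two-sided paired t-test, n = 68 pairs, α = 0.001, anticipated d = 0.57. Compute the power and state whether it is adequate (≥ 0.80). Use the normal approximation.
Power ≈ 0.92; the study is adequately powered (power ≥ 0.80)

Power calculation (paired t-test, normal approximation):
z_β = d · √n - z_{α/2}
z_β = 0.57 · √68 - 3.291
z_β = 0.57 · 8.246 - 3.291
z_β = 1.410

Power = Φ(z_β) = Φ(1.410) ≈ 0.921

Effect size d = 0.57 is medium by Cohen's convention (0.2/0.5/0.8).

Threshold: power ≥ 0.80 is conventionally adequate.
Power ≈ 0.92 → the study is adequately powered (power ≥ 0.80).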